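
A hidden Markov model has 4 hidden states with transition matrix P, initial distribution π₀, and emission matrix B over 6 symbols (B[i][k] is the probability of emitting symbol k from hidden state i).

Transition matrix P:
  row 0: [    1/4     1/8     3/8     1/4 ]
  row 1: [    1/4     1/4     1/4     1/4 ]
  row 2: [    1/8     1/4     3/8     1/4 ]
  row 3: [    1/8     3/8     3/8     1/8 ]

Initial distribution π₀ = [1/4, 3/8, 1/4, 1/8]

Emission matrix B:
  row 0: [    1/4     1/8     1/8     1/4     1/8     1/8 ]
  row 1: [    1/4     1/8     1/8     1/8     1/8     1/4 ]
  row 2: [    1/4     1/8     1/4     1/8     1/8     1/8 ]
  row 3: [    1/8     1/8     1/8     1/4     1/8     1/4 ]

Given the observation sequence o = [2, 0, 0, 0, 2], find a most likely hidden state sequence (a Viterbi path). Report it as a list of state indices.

path = [2, 2, 2, 2, 2]

t=0: δ = [3.125e-02, 4.688e-02, 6.250e-02, 1.562e-02]  (obs o_0=2)
t=1: δ = [2.930e-03, 3.906e-03, 5.859e-03, 1.953e-03]  ψ = [1, 2, 2, 2]  (obs o_1=0)
t=2: δ = [2.441e-04, 3.662e-04, 5.493e-04, 1.831e-04]  ψ = [1, 2, 2, 2]  (obs o_2=0)
t=3: δ = [2.289e-05, 3.433e-05, 5.150e-05, 1.717e-05]  ψ = [1, 2, 2, 2]  (obs o_3=0)
t=4: δ = [1.073e-06, 1.609e-06, 4.828e-06, 1.609e-06]  ψ = [1, 2, 2, 2]  (obs o_4=2)
backtrack: best end state = 2; path = [2, 2, 2, 2, 2]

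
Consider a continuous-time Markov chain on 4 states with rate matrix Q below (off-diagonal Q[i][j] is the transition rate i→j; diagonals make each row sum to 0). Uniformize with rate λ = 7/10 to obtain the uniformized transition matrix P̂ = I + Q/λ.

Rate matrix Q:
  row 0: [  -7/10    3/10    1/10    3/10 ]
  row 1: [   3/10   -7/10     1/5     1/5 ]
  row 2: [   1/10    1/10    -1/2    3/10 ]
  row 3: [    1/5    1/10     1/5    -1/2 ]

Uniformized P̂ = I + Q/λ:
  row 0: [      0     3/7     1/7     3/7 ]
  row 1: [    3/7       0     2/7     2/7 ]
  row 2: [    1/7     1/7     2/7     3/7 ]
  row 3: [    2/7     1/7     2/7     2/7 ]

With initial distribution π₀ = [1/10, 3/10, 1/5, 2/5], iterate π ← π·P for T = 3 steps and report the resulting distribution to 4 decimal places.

t=0: π = [0.1000, 0.3000, 0.2000, 0.4000]
t=1: π = [0.2714, 0.1286, 0.2714, 0.3286]
t=2: π = [0.1878, 0.2020, 0.2469, 0.3633]
t=3: π = [0.2257, 0.1676, 0.2589, 0.3478]

π = [0.2257, 0.1676, 0.2589, 0.3478]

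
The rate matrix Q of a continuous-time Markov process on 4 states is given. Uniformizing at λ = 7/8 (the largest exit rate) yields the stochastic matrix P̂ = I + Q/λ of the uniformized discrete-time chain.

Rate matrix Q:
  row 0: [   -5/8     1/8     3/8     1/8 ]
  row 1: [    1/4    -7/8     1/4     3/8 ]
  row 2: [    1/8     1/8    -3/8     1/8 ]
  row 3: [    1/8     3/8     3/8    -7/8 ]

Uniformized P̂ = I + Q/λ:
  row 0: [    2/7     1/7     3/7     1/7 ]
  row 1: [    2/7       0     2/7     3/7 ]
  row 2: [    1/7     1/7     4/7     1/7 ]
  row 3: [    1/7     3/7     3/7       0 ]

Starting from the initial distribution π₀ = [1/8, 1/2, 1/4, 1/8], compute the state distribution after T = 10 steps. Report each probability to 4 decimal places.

t=0: π = [0.1250, 0.5000, 0.2500, 0.1250]
t=1: π = [0.2321, 0.1071, 0.3929, 0.2679]
t=2: π = [0.1913, 0.2041, 0.4694, 0.1352]
t=3: π = [0.1993, 0.1523, 0.4665, 0.1819]
t=4: π = [0.1931, 0.1731, 0.4734, 0.1604]
t=5: π = [0.1952, 0.1640, 0.4715, 0.1694]
t=6: π = [0.1942, 0.1678, 0.4725, 0.1655]
t=7: π = [0.1946, 0.1662, 0.4721, 0.1672]
t=8: π = [0.1944, 0.1669, 0.4723, 0.1665]
t=9: π = [0.1945, 0.1666, 0.4722, 0.1668]
t=10: π = [0.1944, 0.1667, 0.4722, 0.1666]

π = [0.1944, 0.1667, 0.4722, 0.1666]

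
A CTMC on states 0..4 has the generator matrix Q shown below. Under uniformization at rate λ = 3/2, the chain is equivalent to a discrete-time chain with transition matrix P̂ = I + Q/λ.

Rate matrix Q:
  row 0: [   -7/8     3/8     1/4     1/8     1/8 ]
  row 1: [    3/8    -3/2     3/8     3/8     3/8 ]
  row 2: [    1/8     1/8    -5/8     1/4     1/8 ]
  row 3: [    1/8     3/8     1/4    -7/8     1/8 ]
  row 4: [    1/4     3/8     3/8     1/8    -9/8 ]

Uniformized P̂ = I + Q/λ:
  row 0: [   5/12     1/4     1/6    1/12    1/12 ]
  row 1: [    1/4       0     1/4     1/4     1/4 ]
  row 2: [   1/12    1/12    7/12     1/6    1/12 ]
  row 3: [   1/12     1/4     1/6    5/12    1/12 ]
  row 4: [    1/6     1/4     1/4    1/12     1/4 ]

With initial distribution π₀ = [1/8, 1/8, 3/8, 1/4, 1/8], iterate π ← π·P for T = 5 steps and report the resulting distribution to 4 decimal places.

π = [0.1800, 0.1563, 0.3272, 0.2053, 0.1312]

t=0: π = [0.1250, 0.1250, 0.3750, 0.2500, 0.1250]
t=1: π = [0.1563, 0.1563, 0.3438, 0.2188, 0.1250]
t=2: π = [0.1719, 0.1536, 0.3333, 0.2109, 0.1302]
t=3: π = [0.1771, 0.1560, 0.3292, 0.2070, 0.1306]
t=4: π = [0.1793, 0.1561, 0.3277, 0.2058, 0.1311]
t=5: π = [0.1800, 0.1563, 0.3272, 0.2053, 0.1312]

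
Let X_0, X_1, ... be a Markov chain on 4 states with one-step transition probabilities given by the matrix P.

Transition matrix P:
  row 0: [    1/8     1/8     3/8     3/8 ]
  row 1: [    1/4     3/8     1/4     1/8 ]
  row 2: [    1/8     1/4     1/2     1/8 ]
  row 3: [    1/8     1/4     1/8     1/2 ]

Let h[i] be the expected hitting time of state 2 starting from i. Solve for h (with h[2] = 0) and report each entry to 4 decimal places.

h = [3.9111, 4.1778, 0.0000, 5.0667]

First-step conditioning: h[2] = 0; for i ≠ 2, h[i] = 1 + Σ_k P[i][k]·h[k].
  h[0] = 1 + 1/8·h[0] + 1/8·h[1] + 3/8·h[3]
  h[1] = 1 + 1/4·h[0] + 3/8·h[1] + 1/8·h[3]
  h[3] = 1 + 1/8·h[0] + 1/4·h[1] + 1/2·h[3]
Solving the 3×3 linear system over states ≠ 2 gives exactly h = [176/45, 188/45, 0, 76/15] (h[2] = 0 is the target).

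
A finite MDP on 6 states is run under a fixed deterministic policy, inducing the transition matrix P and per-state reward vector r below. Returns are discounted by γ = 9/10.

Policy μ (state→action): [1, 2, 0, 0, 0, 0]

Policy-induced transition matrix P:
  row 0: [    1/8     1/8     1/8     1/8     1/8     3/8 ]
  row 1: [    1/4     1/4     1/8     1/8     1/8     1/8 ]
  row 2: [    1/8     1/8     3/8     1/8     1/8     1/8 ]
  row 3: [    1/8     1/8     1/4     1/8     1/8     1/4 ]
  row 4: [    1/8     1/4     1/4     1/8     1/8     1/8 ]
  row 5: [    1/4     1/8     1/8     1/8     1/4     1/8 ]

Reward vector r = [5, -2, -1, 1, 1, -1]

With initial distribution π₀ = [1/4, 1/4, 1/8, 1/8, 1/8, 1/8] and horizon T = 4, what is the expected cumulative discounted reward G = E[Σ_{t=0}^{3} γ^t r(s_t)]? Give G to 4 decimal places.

G = 1.7261

t=0: π = [0.2500, 0.2500, 0.1250, 0.1250, 0.1250, 0.1250], E[r] = 0.7500, γ^t·E[r] = 0.750000, running G = 0.750000
t=1: π = [0.1719, 0.1719, 0.1875, 0.1250, 0.1406, 0.2031], E[r] = 0.3906, γ^t·E[r] = 0.351563, running G = 1.101563
t=2: π = [0.1719, 0.1641, 0.2051, 0.1250, 0.1504, 0.1836], E[r] = 0.4180, γ^t·E[r] = 0.338555, running G = 1.440117
t=3: π = [0.1685, 0.1643, 0.2107, 0.1250, 0.1479, 0.1836], E[r] = 0.3923, γ^t·E[r] = 0.286011, running G = 1.726129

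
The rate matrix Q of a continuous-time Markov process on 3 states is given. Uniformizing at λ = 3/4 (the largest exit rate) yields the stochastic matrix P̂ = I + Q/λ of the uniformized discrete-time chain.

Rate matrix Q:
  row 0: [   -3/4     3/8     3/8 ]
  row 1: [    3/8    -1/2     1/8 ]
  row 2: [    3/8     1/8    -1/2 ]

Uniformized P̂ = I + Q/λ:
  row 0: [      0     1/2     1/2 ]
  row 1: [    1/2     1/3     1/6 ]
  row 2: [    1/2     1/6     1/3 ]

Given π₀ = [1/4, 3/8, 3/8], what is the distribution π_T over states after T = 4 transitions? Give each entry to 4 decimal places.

t=0: π = [0.2500, 0.3750, 0.3750]
t=1: π = [0.3750, 0.3125, 0.3125]
t=2: π = [0.3125, 0.3438, 0.3438]
t=3: π = [0.3438, 0.3281, 0.3281]
t=4: π = [0.3281, 0.3359, 0.3359]

π = [0.3281, 0.3359, 0.3359]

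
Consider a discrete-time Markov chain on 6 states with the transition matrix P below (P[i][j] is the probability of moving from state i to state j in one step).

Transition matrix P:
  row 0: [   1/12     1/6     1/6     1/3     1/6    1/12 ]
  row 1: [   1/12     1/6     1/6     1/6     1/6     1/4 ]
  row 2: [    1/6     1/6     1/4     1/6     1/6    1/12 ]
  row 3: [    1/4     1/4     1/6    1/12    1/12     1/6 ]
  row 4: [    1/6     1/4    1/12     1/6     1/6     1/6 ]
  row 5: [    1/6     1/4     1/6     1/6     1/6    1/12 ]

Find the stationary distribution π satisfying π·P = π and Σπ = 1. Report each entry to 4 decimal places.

Balance equations π_j = Σ_i π_i·P[i][j]:
  π_0 = 1/12·π_0 + 1/12·π_1 + 1/6·π_2 + 1/4·π_3 + 1/6·π_4 + 1/6·π_5
  π_1 = 1/6·π_0 + 1/6·π_1 + 1/6·π_2 + 1/4·π_3 + 1/4·π_4 + 1/4·π_5
  π_2 = 1/6·π_0 + 1/6·π_1 + 1/4·π_2 + 1/6·π_3 + 1/12·π_4 + 1/6·π_5
  π_3 = 1/3·π_0 + 1/6·π_1 + 1/6·π_2 + 1/12·π_3 + 1/6·π_4 + 1/6·π_5
  π_4 = 1/6·π_0 + 1/6·π_1 + 1/6·π_2 + 1/12·π_3 + 1/6·π_4 + 1/6·π_5
  normalize: π_0 + π_1 + π_2 + π_3 + π_4 + π_5 = 1
Solving the linear system gives exactly π = [21594/142427, 29366/142427, 23929/142427, 25234/142427, 21635/142427, 20669/142427].

π = [0.1516, 0.2062, 0.1680, 0.1772, 0.1519, 0.1451]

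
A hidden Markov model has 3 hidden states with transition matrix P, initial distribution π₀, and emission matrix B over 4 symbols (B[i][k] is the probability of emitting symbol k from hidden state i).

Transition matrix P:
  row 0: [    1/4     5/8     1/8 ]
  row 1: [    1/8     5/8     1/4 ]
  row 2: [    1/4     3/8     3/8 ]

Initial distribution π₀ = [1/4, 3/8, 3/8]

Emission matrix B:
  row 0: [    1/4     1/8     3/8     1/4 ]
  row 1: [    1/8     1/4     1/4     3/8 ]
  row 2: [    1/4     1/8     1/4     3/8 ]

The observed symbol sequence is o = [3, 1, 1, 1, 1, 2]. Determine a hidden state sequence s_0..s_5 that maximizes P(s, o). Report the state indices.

t=0: δ = [6.250e-02, 1.406e-01, 1.406e-01]  (obs o_0=3)
t=1: δ = [4.395e-03, 2.197e-02, 6.592e-03]  ψ = [2, 1, 2]  (obs o_1=1)
t=2: δ = [3.433e-04, 3.433e-03, 6.866e-04]  ψ = [1, 1, 1]  (obs o_2=1)
t=3: δ = [5.364e-05, 5.364e-04, 1.073e-04]  ψ = [1, 1, 1]  (obs o_3=1)
t=4: δ = [8.382e-06, 8.382e-05, 1.676e-05]  ψ = [1, 1, 1]  (obs o_4=1)
t=5: δ = [3.929e-06, 1.310e-05, 5.239e-06]  ψ = [1, 1, 1]  (obs o_5=2)
backtrack: best end state = 1; path = [1, 1, 1, 1, 1, 1]

path = [1, 1, 1, 1, 1, 1]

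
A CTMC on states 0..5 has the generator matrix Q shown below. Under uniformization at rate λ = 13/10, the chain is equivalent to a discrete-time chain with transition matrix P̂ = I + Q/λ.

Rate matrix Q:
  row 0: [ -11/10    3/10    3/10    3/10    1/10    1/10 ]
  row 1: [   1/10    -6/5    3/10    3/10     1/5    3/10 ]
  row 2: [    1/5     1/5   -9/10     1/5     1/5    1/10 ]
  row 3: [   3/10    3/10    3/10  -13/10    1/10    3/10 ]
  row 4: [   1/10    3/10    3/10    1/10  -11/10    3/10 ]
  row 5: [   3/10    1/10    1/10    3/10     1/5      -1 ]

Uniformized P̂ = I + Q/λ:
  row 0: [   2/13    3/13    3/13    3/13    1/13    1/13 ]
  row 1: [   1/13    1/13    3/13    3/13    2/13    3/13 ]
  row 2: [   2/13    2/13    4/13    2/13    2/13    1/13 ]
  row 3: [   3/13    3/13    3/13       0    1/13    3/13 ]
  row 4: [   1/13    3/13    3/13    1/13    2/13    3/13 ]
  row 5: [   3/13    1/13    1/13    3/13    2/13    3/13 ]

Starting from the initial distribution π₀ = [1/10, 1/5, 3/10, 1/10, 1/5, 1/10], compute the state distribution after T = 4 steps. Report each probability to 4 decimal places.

t=0: π = [0.1000, 0.2000, 0.3000, 0.1000, 0.2000, 0.1000]
t=1: π = [0.1385, 0.1615, 0.2385, 0.1538, 0.1385, 0.1692]
t=2: π = [0.1556, 0.1615, 0.2231, 0.1556, 0.1314, 0.1728]
t=3: π = [0.1566, 0.1622, 0.2213, 0.1575, 0.1299, 0.1725]
t=4: π = [0.1568, 0.1623, 0.2213, 0.1574, 0.1297, 0.1726]

π = [0.1568, 0.1623, 0.2213, 0.1574, 0.1297, 0.1726]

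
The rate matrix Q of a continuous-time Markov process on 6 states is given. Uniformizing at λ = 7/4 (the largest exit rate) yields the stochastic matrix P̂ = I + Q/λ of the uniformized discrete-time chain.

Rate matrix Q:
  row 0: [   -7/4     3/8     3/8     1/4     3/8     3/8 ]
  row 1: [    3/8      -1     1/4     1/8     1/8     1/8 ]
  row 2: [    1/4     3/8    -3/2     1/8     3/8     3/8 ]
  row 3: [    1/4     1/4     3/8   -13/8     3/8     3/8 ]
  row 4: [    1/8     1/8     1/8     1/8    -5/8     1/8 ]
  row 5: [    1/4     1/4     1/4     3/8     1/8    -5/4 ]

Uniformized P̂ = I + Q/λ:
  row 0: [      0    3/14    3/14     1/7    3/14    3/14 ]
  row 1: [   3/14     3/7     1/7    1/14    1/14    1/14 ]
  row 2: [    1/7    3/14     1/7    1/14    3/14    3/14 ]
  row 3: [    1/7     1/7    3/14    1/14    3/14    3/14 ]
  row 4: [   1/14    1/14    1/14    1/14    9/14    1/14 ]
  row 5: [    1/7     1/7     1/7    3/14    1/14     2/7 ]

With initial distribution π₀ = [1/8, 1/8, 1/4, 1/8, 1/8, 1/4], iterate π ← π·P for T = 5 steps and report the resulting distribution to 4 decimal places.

π = [0.1201, 0.1989, 0.1391, 0.1027, 0.2818, 0.1574]

t=0: π = [0.1250, 0.1250, 0.2500, 0.1250, 0.1250, 0.2500]
t=1: π = [0.1250, 0.1964, 0.1518, 0.1161, 0.2143, 0.1964]
t=2: π = [0.1237, 0.2034, 0.1448, 0.1084, 0.2500, 0.1696]
t=3: π = [0.1219, 0.2023, 0.1416, 0.1045, 0.2681, 0.1616]
t=4: π = [0.1207, 0.2003, 0.1399, 0.1032, 0.2772, 0.1586]
t=5: π = [0.1201, 0.1989, 0.1391, 0.1027, 0.2818, 0.1574]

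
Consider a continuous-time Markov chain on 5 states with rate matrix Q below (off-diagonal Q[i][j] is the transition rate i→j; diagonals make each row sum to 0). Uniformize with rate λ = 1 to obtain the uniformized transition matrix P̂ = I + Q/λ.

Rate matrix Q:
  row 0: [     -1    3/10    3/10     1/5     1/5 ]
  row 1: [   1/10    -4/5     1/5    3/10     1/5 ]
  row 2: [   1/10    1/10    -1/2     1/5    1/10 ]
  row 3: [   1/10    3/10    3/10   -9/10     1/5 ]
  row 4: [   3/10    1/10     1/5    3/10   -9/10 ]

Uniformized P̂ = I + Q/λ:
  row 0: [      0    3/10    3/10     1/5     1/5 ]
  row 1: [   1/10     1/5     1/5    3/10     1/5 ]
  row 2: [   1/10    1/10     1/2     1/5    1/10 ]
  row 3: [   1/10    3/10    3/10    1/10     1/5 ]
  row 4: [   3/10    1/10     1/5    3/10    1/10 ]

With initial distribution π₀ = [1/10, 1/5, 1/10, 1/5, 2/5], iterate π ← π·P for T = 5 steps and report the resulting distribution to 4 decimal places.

π = [0.1186, 0.1847, 0.3326, 0.2125, 0.1516]

t=0: π = [0.1000, 0.2000, 0.1000, 0.2000, 0.4000]
t=1: π = [0.1700, 0.1800, 0.2600, 0.2400, 0.1500]
t=2: π = [0.1130, 0.2000, 0.3190, 0.2090, 0.1590]
t=3: π = [0.1205, 0.1844, 0.3279, 0.2150, 0.1522]
t=4: π = [0.1184, 0.1855, 0.3319, 0.2122, 0.1520]
t=5: π = [0.1186, 0.1847, 0.3326, 0.2125, 0.1516]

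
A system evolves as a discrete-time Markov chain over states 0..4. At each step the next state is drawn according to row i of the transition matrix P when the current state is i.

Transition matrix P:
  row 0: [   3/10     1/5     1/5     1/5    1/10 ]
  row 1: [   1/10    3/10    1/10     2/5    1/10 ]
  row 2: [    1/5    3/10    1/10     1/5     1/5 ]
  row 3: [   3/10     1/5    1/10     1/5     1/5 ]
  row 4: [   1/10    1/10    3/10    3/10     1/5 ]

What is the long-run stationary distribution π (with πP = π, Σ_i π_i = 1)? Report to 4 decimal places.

π = [0.2090, 0.2217, 0.1523, 0.2600, 0.1569]

Balance equations π_j = Σ_i π_i·P[i][j]:
  π_0 = 3/10·π_0 + 1/10·π_1 + 1/5·π_2 + 3/10·π_3 + 1/10·π_4
  π_1 = 1/5·π_0 + 3/10·π_1 + 3/10·π_2 + 1/5·π_3 + 1/10·π_4
  π_2 = 1/5·π_0 + 1/10·π_1 + 1/10·π_2 + 1/10·π_3 + 3/10·π_4
  π_3 = 1/5·π_0 + 2/5·π_1 + 1/5·π_2 + 1/5·π_3 + 3/10·π_4
  normalize: π_0 + π_1 + π_2 + π_3 + π_4 = 1
Solving the linear system gives exactly π = [1849/8845, 1961/8845, 1347/8845, 460/1769, 1388/8845].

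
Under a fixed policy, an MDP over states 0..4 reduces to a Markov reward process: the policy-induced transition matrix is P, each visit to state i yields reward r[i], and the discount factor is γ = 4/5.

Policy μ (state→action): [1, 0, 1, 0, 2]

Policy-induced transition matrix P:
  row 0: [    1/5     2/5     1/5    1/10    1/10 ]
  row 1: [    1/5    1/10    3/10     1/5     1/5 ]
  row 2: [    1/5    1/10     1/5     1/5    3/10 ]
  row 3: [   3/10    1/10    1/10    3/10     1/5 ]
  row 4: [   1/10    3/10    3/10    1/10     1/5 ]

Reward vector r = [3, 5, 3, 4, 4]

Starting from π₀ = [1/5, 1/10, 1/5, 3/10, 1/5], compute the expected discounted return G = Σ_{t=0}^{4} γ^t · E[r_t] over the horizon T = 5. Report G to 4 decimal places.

t=0: π = [0.2000, 0.1000, 0.2000, 0.3000, 0.2000], E[r] = 3.7000, γ^t·E[r] = 3.700000, running G = 3.700000
t=1: π = [0.2100, 0.2000, 0.2000, 0.1900, 0.2000], E[r] = 3.7900, γ^t·E[r] = 3.032000, running G = 6.732000
t=2: π = [0.1990, 0.2030, 0.2210, 0.1780, 0.1990], E[r] = 3.7830, γ^t·E[r] = 2.421120, running G = 9.153120
t=3: π = [0.1979, 0.1995, 0.2224, 0.1780, 0.2022], E[r] = 3.7792, γ^t·E[r] = 1.934950, running G = 11.088070
t=4: π = [0.1976, 0.1998, 0.2224, 0.1778, 0.2025], E[r] = 3.7799, γ^t·E[r] = 1.548231, running G = 12.636301

G = 12.6363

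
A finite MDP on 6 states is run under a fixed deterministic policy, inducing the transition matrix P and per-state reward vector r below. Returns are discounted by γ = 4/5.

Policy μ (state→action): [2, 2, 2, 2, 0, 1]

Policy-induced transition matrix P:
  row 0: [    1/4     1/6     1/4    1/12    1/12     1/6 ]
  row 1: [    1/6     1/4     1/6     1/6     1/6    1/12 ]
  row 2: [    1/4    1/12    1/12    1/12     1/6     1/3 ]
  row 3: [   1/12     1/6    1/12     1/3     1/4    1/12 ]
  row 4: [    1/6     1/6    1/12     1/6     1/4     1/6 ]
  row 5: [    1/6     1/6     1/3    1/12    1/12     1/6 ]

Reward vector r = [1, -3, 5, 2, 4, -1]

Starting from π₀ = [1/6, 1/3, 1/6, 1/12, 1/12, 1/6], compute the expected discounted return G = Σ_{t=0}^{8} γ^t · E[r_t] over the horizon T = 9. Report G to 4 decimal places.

G = 4.6723

t=0: π = [0.1667, 0.3333, 0.1667, 0.0833, 0.0833, 0.1667], E[r] = 0.3333, γ^t·E[r] = 0.333333, running G = 0.333333
t=1: π = [0.1875, 0.1806, 0.1806, 0.1389, 0.1528, 0.1597], E[r] = 1.2778, γ^t·E[r] = 1.022222, running G = 1.355556
t=2: π = [0.1858, 0.1667, 0.1696, 0.1458, 0.1620, 0.1701], E[r] = 1.3032, γ^t·E[r] = 0.834074, running G = 2.189630
t=3: π = [0.1841, 0.1664, 0.1707, 0.1472, 0.1627, 0.1689], E[r] = 1.3146, γ^t·E[r] = 0.673062, running G = 2.862691
t=4: π = [0.1840, 0.1663, 0.1701, 0.1476, 0.1631, 0.1690], E[r] = 1.3140, γ^t·E[r] = 0.538214, running G = 3.400905
t=5: π = [0.1839, 0.1663, 0.1701, 0.1477, 0.1631, 0.1689], E[r] = 1.3144, γ^t·E[r] = 0.430691, running G = 3.831596
t=6: π = [0.1839, 0.1664, 0.1701, 0.1477, 0.1632, 0.1688], E[r] = 1.3143, γ^t·E[r] = 0.344547, running G = 4.176143
t=7: π = [0.1839, 0.1664, 0.1701, 0.1477, 0.1632, 0.1688], E[r] = 1.3144, γ^t·E[r] = 0.275642, running G = 4.451785
t=8: π = [0.1838, 0.1664, 0.1700, 0.1477, 0.1632, 0.1688], E[r] = 1.3144, γ^t·E[r] = 0.220514, running G = 4.672299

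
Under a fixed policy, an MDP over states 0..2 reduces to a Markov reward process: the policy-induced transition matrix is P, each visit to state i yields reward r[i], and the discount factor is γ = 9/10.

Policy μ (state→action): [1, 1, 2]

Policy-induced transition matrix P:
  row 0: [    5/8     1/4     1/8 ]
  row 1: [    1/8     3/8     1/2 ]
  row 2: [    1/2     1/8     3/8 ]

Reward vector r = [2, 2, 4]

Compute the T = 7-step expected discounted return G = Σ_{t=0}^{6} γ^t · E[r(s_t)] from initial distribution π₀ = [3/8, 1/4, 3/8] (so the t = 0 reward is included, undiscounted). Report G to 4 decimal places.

t=0: π = [0.3750, 0.2500, 0.3750], E[r] = 2.7500, γ^t·E[r] = 2.750000, running G = 2.750000
t=1: π = [0.4531, 0.2344, 0.3125], E[r] = 2.6250, γ^t·E[r] = 2.362500, running G = 5.112500
t=2: π = [0.4688, 0.2402, 0.2910], E[r] = 2.5820, γ^t·E[r] = 2.091445, running G = 7.203945
t=3: π = [0.4685, 0.2437, 0.2878], E[r] = 2.5757, γ^t·E[r] = 1.877673, running G = 9.081619
t=4: π = [0.4672, 0.2445, 0.2883], E[r] = 2.5767, γ^t·E[r] = 1.690547, running G = 10.772165
t=5: π = [0.4667, 0.2445, 0.2888], E[r] = 2.5775, γ^t·E[r] = 1.522001, running G = 12.294167
t=6: π = [0.4666, 0.2445, 0.2889], E[r] = 2.5778, γ^t·E[r] = 1.369932, running G = 13.664099

G = 13.6641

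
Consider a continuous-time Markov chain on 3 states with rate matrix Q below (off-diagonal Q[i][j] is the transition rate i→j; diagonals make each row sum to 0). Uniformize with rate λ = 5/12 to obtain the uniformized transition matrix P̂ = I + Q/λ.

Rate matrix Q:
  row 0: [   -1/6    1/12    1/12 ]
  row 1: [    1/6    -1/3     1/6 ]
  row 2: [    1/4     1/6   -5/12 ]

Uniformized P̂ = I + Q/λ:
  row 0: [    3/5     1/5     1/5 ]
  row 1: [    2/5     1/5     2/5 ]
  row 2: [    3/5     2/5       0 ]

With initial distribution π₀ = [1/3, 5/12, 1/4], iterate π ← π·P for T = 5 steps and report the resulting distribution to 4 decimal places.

π = [0.5517, 0.2413, 0.2071]

t=0: π = [0.3333, 0.4167, 0.2500]
t=1: π = [0.5167, 0.2500, 0.2333]
t=2: π = [0.5500, 0.2467, 0.2033]
t=3: π = [0.5507, 0.2407, 0.2087]
t=4: π = [0.5519, 0.2417, 0.2064]
t=5: π = [0.5517, 0.2413, 0.2071]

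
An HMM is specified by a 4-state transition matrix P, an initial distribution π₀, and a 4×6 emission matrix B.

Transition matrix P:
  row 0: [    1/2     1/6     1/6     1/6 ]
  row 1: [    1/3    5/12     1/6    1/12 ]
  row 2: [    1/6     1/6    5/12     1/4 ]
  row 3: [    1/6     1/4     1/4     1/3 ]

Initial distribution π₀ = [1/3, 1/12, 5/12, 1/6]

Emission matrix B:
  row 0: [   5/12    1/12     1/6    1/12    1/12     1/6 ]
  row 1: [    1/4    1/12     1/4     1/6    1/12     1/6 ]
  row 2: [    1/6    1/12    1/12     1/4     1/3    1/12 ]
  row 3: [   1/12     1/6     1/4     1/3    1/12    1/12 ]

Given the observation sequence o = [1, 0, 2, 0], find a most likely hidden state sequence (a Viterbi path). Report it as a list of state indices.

path = [0, 0, 0, 0]

t=0: δ = [2.778e-02, 6.944e-03, 3.472e-02, 2.778e-02]  (obs o_0=1)
t=1: δ = [5.787e-03, 1.736e-03, 2.411e-03, 7.716e-04]  ψ = [0, 3, 2, 3]  (obs o_1=0)
t=2: δ = [4.823e-04, 2.411e-04, 8.372e-05, 2.411e-04]  ψ = [0, 0, 2, 0]  (obs o_2=2)
t=3: δ = [1.005e-04, 2.512e-05, 1.340e-05, 6.698e-06]  ψ = [0, 1, 0, 0]  (obs o_3=0)
backtrack: best end state = 0; path = [0, 0, 0, 0]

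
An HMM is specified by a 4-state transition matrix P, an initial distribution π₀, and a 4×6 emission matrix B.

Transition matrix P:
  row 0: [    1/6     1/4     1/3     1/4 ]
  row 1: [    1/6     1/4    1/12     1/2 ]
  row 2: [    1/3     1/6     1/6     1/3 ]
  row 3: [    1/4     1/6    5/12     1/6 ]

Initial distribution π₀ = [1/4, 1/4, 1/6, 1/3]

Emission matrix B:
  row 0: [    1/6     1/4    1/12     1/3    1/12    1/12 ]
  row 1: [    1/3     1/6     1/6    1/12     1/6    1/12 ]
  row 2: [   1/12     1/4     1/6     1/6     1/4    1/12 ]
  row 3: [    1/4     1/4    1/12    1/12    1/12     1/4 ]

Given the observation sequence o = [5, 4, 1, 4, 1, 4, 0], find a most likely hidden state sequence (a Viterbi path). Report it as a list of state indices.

path = [3, 2, 3, 2, 3, 2, 3]

t=0: δ = [2.083e-02, 2.083e-02, 1.389e-02, 8.333e-02]  (obs o_0=5)
t=1: δ = [1.736e-03, 2.315e-03, 8.681e-03, 1.157e-03]  ψ = [3, 3, 3, 3]  (obs o_1=4)
t=2: δ = [7.234e-04, 2.411e-04, 3.617e-04, 7.234e-04]  ψ = [2, 2, 2, 2]  (obs o_2=1)
t=3: δ = [1.507e-05, 3.014e-05, 7.535e-05, 1.507e-05]  ψ = [3, 0, 3, 0]  (obs o_3=4)
t=4: δ = [6.279e-06, 2.093e-06, 3.140e-06, 6.279e-06]  ψ = [2, 2, 2, 2]  (obs o_4=1)
t=5: δ = [1.308e-07, 2.616e-07, 6.541e-07, 1.308e-07]  ψ = [3, 0, 3, 0]  (obs o_5=4)
t=6: δ = [3.634e-08, 3.634e-08, 9.085e-09, 5.451e-08]  ψ = [2, 2, 2, 2]  (obs o_6=0)
backtrack: best end state = 3; path = [3, 2, 3, 2, 3, 2, 3]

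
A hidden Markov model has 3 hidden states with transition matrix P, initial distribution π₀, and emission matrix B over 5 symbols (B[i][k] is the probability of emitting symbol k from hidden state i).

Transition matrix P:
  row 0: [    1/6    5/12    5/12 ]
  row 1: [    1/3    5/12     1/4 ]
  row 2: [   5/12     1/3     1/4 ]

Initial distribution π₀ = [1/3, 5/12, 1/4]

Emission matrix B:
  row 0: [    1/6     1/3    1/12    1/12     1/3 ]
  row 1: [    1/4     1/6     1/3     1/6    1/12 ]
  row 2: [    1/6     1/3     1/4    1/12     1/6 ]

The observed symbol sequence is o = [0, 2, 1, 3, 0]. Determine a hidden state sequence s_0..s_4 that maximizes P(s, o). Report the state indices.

path = [1, 1, 0, 1, 1]

t=0: δ = [5.556e-02, 1.042e-01, 4.167e-02]  (obs o_0=0)
t=1: δ = [2.894e-03, 1.447e-02, 6.510e-03]  ψ = [1, 1, 1]  (obs o_1=2)
t=2: δ = [1.608e-03, 1.005e-03, 1.206e-03]  ψ = [1, 1, 1]  (obs o_2=1)
t=3: δ = [4.186e-05, 1.116e-04, 5.582e-05]  ψ = [2, 0, 0]  (obs o_3=3)
t=4: δ = [6.202e-06, 1.163e-05, 4.651e-06]  ψ = [1, 1, 1]  (obs o_4=0)
backtrack: best end state = 1; path = [1, 1, 0, 1, 1]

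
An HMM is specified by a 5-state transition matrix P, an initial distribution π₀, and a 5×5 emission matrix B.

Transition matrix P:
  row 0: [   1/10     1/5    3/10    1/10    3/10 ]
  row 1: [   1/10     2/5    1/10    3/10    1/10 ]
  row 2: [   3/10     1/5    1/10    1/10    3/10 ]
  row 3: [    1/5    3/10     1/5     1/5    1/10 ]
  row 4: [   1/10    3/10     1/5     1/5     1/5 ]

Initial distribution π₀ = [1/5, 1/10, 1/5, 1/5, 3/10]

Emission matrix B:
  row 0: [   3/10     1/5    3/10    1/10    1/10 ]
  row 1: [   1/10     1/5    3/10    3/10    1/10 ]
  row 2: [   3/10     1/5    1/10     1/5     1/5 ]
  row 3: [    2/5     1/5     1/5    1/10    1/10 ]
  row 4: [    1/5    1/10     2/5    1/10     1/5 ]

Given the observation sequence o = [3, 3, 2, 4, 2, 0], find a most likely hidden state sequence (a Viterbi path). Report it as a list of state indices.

path = [1, 1, 1, 1, 1, 3]

t=0: δ = [2.000e-02, 3.000e-02, 4.000e-02, 2.000e-02, 3.000e-02]  (obs o_0=3)
t=1: δ = [1.200e-03, 3.600e-03, 1.200e-03, 9.000e-04, 1.200e-03]  ψ = [2, 1, 0, 1, 2]  (obs o_1=3)
t=2: δ = [1.080e-04, 4.320e-04, 3.600e-05, 2.160e-04, 1.440e-04]  ψ = [1, 1, 0, 1, 0]  (obs o_2=2)
t=3: δ = [4.320e-06, 1.728e-05, 8.640e-06, 1.296e-05, 8.640e-06]  ψ = [1, 1, 1, 1, 1]  (obs o_3=4)
t=4: δ = [7.776e-07, 2.074e-06, 2.592e-07, 1.037e-06, 1.037e-06]  ψ = [2, 1, 3, 1, 2]  (obs o_4=2)
t=5: δ = [6.221e-08, 8.294e-08, 6.998e-08, 2.488e-07, 4.666e-08]  ψ = [1, 1, 0, 1, 0]  (obs o_5=0)
backtrack: best end state = 3; path = [1, 1, 1, 1, 1, 3]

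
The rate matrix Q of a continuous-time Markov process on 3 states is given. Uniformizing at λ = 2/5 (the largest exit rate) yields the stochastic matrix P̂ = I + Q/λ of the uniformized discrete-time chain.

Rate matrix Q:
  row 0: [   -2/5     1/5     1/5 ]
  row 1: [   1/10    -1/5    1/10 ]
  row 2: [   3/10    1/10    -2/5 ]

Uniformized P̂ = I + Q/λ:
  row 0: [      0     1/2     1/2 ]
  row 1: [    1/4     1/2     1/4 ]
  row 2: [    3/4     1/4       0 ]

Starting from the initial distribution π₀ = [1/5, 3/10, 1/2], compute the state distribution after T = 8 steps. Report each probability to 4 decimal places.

t=0: π = [0.2000, 0.3000, 0.5000]
t=1: π = [0.4500, 0.3750, 0.1750]
t=2: π = [0.2250, 0.4563, 0.3188]
t=3: π = [0.3531, 0.4203, 0.2266]
t=4: π = [0.2750, 0.4434, 0.2816]
t=5: π = [0.3221, 0.4296, 0.2483]
t=6: π = [0.2937, 0.4379, 0.2684]
t=7: π = [0.3108, 0.4329, 0.2563]
t=8: π = [0.3005, 0.4359, 0.2636]

π = [0.3005, 0.4359, 0.2636]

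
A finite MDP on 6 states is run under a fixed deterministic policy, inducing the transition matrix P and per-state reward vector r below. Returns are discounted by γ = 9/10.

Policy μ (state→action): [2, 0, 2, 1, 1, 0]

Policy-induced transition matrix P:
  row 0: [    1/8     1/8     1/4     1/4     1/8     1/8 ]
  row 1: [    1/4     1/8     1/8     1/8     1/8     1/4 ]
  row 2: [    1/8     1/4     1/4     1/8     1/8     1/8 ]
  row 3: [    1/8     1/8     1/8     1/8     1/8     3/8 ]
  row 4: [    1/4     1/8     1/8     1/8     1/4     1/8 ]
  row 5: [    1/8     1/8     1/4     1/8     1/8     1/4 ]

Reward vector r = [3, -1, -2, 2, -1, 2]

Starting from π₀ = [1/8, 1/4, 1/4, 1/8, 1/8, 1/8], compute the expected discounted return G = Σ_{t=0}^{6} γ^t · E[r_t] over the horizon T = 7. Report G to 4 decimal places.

G = 2.1516

t=0: π = [0.1250, 0.2500, 0.2500, 0.1250, 0.1250, 0.1250], E[r] = 0.0000, γ^t·E[r] = 0.000000, running G = 0.000000
t=1: π = [0.1719, 0.1563, 0.1875, 0.1406, 0.1406, 0.2031], E[r] = 0.5313, γ^t·E[r] = 0.478125, running G = 0.478125
t=2: π = [0.1621, 0.1484, 0.1953, 0.1465, 0.1426, 0.2051], E[r] = 0.5078, γ^t·E[r] = 0.411328, running G = 0.889453
t=3: π = [0.1614, 0.1494, 0.1953, 0.1453, 0.1428, 0.2058], E[r] = 0.5034, γ^t·E[r] = 0.366992, running G = 1.256445
t=4: π = [0.1615, 0.1494, 0.1953, 0.1452, 0.1429, 0.2057], E[r] = 0.5035, γ^t·E[r] = 0.330333, running G = 1.586777
t=5: π = [0.1615, 0.1494, 0.1953, 0.1452, 0.1429, 0.2057], E[r] = 0.5034, γ^t·E[r] = 0.297277, running G = 1.884054
t=6: π = [0.1615, 0.1494, 0.1953, 0.1452, 0.1429, 0.2057], E[r] = 0.5034, γ^t·E[r] = 0.267553, running G = 2.151607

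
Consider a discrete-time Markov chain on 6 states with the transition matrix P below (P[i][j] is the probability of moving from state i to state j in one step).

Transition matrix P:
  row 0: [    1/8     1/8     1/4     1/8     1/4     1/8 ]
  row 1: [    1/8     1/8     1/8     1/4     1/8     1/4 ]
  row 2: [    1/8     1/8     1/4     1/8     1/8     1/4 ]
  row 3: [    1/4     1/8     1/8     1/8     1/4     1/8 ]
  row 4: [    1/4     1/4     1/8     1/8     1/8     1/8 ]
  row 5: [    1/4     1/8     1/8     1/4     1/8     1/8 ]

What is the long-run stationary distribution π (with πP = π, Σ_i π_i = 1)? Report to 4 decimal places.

π = [0.1871, 0.1461, 0.1696, 0.1638, 0.1689, 0.1645]

Balance equations π_j = Σ_i π_i·P[i][j]:
  π_0 = 1/8·π_0 + 1/8·π_1 + 1/8·π_2 + 1/4·π_3 + 1/4·π_4 + 1/4·π_5
  π_1 = 1/8·π_0 + 1/8·π_1 + 1/8·π_2 + 1/8·π_3 + 1/4·π_4 + 1/8·π_5
  π_2 = 1/4·π_0 + 1/8·π_1 + 1/4·π_2 + 1/8·π_3 + 1/8·π_4 + 1/8·π_5
  π_3 = 1/8·π_0 + 1/4·π_1 + 1/8·π_2 + 1/8·π_3 + 1/8·π_4 + 1/4·π_5
  π_4 = 1/4·π_0 + 1/8·π_1 + 1/8·π_2 + 1/4·π_3 + 1/8·π_4 + 1/8·π_5
  normalize: π_0 + π_1 + π_2 + π_3 + π_4 + π_5 = 1
Solving the linear system gives exactly π = [2335/12477, 1823/12477, 2116/12477, 2044/12477, 2107/12477, 684/4159].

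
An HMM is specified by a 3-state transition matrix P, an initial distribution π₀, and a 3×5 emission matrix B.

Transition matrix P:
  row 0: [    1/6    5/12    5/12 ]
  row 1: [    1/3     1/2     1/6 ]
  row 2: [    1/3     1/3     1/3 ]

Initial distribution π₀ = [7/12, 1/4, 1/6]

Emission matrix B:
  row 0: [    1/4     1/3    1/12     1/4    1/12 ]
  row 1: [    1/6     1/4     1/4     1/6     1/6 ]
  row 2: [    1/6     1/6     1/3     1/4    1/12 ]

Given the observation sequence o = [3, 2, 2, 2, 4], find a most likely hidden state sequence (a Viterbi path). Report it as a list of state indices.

path = [0, 1, 1, 1, 1]

t=0: δ = [1.458e-01, 4.167e-02, 4.167e-02]  (obs o_0=3)
t=1: δ = [2.025e-03, 1.519e-02, 2.025e-02]  ψ = [0, 0, 0]  (obs o_1=2)
t=2: δ = [5.626e-04, 1.899e-03, 2.251e-03]  ψ = [2, 1, 2]  (obs o_2=2)
t=3: δ = [6.251e-05, 2.374e-04, 2.501e-04]  ψ = [2, 1, 2]  (obs o_3=2)
t=4: δ = [6.946e-06, 1.978e-05, 6.946e-06]  ψ = [2, 1, 2]  (obs o_4=4)
backtrack: best end state = 1; path = [0, 1, 1, 1, 1]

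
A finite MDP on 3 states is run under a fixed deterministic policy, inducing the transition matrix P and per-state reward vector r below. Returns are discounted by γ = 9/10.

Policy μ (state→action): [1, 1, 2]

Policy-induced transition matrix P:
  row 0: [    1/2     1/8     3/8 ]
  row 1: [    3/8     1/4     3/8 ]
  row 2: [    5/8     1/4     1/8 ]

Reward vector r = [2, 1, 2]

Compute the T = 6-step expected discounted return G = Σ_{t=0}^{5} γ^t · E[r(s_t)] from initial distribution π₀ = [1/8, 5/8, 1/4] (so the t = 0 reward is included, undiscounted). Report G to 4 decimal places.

t=0: π = [0.1250, 0.6250, 0.2500], E[r] = 1.3750, γ^t·E[r] = 1.375000, running G = 1.375000
t=1: π = [0.4531, 0.2344, 0.3125], E[r] = 1.7656, γ^t·E[r] = 1.589063, running G = 2.964063
t=2: π = [0.5098, 0.1934, 0.2969], E[r] = 1.8066, γ^t·E[r] = 1.463379, running G = 4.427441
t=3: π = [0.5129, 0.1863, 0.3008], E[r] = 1.8137, γ^t·E[r] = 1.322202, running G = 5.749644
t=4: π = [0.5143, 0.1859, 0.2998], E[r] = 1.8141, γ^t·E[r] = 1.190242, running G = 6.939886
t=5: π = [0.5142, 0.1857, 0.3000], E[r] = 1.8143, γ^t·E[r] = 1.071320, running G = 8.011206

G = 8.0112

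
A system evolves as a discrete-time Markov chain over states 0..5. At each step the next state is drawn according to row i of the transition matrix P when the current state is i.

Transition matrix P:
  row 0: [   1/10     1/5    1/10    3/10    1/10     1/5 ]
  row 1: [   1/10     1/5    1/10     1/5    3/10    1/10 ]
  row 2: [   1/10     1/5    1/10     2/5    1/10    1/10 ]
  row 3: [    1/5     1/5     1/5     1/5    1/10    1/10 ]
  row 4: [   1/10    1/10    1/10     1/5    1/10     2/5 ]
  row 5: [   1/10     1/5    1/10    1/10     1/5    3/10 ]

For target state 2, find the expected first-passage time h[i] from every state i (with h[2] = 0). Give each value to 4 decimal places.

h = [8.3152, 8.3953, 0.0000, 7.5426, 8.4212, 8.4987]

First-step conditioning: h[2] = 0; for i ≠ 2, h[i] = 1 + Σ_k P[i][k]·h[k].
  h[0] = 1 + 1/10·h[0] + 1/5·h[1] + 3/10·h[3] + 1/10·h[4] + 1/5·h[5]
  h[1] = 1 + 1/10·h[0] + 1/5·h[1] + 1/5·h[3] + 3/10·h[4] + 1/10·h[5]
  h[3] = 1 + 1/5·h[0] + 1/5·h[1] + 1/5·h[3] + 1/10·h[4] + 1/10·h[5]
  h[4] = 1 + 1/10·h[0] + 1/10·h[1] + 1/5·h[3] + 1/10·h[4] + 2/5·h[5]
  h[5] = 1 + 1/10·h[0] + 1/5·h[1] + 1/10·h[3] + 1/5·h[4] + 3/10·h[5]
Solving the 5×5 linear system over states ≠ 2 gives exactly h = [3218/387, 361/43, 0, 973/129, 3259/387, 3289/387] (h[2] = 0 is the target).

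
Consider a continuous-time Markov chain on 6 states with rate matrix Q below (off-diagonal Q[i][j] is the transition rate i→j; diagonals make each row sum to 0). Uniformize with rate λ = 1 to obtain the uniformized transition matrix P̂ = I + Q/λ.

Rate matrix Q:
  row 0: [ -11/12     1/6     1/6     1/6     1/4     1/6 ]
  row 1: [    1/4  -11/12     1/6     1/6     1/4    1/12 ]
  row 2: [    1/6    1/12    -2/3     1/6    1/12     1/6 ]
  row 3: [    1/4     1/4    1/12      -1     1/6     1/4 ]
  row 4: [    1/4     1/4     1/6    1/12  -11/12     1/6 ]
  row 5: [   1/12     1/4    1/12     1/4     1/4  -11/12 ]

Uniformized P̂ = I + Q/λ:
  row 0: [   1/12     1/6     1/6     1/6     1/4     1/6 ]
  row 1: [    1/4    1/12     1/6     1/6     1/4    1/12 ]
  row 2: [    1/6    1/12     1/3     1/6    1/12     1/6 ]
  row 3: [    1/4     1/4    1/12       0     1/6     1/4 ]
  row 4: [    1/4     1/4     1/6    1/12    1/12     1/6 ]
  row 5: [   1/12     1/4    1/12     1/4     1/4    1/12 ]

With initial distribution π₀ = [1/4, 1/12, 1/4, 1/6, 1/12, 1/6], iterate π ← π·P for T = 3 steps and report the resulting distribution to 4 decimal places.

t=0: π = [0.2500, 0.0833, 0.2500, 0.1667, 0.0833, 0.1667]
t=1: π = [0.1597, 0.1736, 0.1806, 0.1458, 0.1806, 0.1597]
t=2: π = [0.1817, 0.1777, 0.1713, 0.1406, 0.1777, 0.1510]
t=3: π = [0.1803, 0.1767, 0.1709, 0.1410, 0.1801, 0.1510]

π = [0.1803, 0.1767, 0.1709, 0.1410, 0.1801, 0.1510]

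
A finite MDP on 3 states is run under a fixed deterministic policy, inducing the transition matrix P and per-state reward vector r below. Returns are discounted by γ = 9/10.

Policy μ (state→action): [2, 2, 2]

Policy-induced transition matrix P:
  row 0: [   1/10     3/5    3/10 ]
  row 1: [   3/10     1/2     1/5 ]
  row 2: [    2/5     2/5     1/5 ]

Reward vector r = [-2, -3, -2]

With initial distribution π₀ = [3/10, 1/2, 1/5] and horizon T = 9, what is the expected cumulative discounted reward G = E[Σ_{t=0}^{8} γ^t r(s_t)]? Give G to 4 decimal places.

t=0: π = [0.3000, 0.5000, 0.2000], E[r] = -2.5000, γ^t·E[r] = -2.500000, running G = -2.500000
t=1: π = [0.2600, 0.5100, 0.2300], E[r] = -2.5100, γ^t·E[r] = -2.259000, running G = -4.759000
t=2: π = [0.2710, 0.5030, 0.2260], E[r] = -2.5030, γ^t·E[r] = -2.027430, running G = -6.786430
t=3: π = [0.2684, 0.5045, 0.2271], E[r] = -2.5045, γ^t·E[r] = -1.825781, running G = -8.612211
t=4: π = [0.2690, 0.5041, 0.2268], E[r] = -2.5041, γ^t·E[r] = -1.642960, running G = -10.255170
t=5: π = [0.2689, 0.5042, 0.2269], E[r] = -2.5042, γ^t·E[r] = -1.478716, running G = -11.733886
t=6: π = [0.2689, 0.5042, 0.2269], E[r] = -2.5042, γ^t·E[r] = -1.330833, running G = -13.064720
t=7: π = [0.2689, 0.5042, 0.2269], E[r] = -2.5042, γ^t·E[r] = -1.197752, running G = -14.262472
t=8: π = [0.2689, 0.5042, 0.2269], E[r] = -2.5042, γ^t·E[r] = -1.077977, running G = -15.340449

G = -15.3404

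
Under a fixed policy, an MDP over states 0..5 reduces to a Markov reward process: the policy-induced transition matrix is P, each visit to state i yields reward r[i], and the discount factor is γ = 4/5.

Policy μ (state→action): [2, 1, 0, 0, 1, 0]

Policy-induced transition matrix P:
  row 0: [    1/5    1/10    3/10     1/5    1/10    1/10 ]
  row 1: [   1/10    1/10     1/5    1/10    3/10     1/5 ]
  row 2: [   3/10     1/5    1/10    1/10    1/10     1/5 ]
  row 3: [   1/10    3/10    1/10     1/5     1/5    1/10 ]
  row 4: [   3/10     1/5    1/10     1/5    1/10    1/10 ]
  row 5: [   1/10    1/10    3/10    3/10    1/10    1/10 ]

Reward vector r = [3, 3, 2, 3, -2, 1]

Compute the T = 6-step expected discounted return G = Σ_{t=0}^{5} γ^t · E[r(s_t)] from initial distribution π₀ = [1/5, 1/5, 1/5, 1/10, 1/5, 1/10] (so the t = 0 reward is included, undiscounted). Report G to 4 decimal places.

t=0: π = [0.2000, 0.2000, 0.2000, 0.1000, 0.2000, 0.1000], E[r] = 1.6000, γ^t·E[r] = 1.600000, running G = 1.600000
t=1: π = [0.2000, 0.1600, 0.1800, 0.1700, 0.1500, 0.1400], E[r] = 1.7900, γ^t·E[r] = 1.432000, running G = 3.032000
t=2: π = [0.1860, 0.1670, 0.1840, 0.1800, 0.1490, 0.1340], E[r] = 1.8030, γ^t·E[r] = 1.153920, running G = 4.185920
t=3: π = [0.1852, 0.1693, 0.1807, 0.1783, 0.1514, 0.1351], E[r] = 1.7921, γ^t·E[r] = 0.917555, running G = 5.103475
t=4: π = [0.1849, 0.1689, 0.1810, 0.1785, 0.1517, 0.1350], E[r] = 1.7906, γ^t·E[r] = 0.733413, running G = 5.836889
t=5: π = [0.1850, 0.1690, 0.1809, 0.1785, 0.1516, 0.1350], E[r] = 1.7910, γ^t·E[r] = 0.586884, running G = 6.423773

G = 6.4238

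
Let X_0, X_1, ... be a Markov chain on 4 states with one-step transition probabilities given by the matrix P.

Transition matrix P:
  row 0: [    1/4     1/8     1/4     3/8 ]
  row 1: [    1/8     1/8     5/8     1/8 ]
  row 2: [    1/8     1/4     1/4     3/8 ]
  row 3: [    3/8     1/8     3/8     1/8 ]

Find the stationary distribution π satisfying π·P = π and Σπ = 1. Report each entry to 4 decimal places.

π = [0.2190, 0.1683, 0.3464, 0.2663]

Balance equations π_j = Σ_i π_i·P[i][j]:
  π_0 = 1/4·π_0 + 1/8·π_1 + 1/8·π_2 + 3/8·π_3
  π_1 = 1/8·π_0 + 1/8·π_1 + 1/4·π_2 + 1/8·π_3
  π_2 = 1/4·π_0 + 5/8·π_1 + 1/4·π_2 + 3/8·π_3
  normalize: π_0 + π_1 + π_2 + π_3 = 1
Solving the linear system gives exactly π = [67/306, 103/612, 53/153, 163/612].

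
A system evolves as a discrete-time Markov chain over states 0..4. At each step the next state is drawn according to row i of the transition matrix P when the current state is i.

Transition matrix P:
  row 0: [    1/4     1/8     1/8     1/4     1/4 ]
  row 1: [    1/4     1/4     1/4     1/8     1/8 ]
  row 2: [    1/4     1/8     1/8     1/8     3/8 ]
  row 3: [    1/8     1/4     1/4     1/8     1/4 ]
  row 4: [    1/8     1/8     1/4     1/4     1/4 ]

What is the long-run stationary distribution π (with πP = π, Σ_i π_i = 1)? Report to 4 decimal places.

π = [0.1956, 0.1687, 0.2005, 0.1812, 0.2540]

Balance equations π_j = Σ_i π_i·P[i][j]:
  π_0 = 1/4·π_0 + 1/4·π_1 + 1/4·π_2 + 1/8·π_3 + 1/8·π_4
  π_1 = 1/8·π_0 + 1/4·π_1 + 1/8·π_2 + 1/4·π_3 + 1/8·π_4
  π_2 = 1/8·π_0 + 1/4·π_1 + 1/8·π_2 + 1/4·π_3 + 1/4·π_4
  π_3 = 1/4·π_0 + 1/8·π_1 + 1/8·π_2 + 1/8·π_3 + 1/4·π_4
  normalize: π_0 + π_1 + π_2 + π_3 + π_4 = 1
Solving the linear system gives exactly π = [89/455, 691/4095, 821/4095, 106/585, 16/63].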